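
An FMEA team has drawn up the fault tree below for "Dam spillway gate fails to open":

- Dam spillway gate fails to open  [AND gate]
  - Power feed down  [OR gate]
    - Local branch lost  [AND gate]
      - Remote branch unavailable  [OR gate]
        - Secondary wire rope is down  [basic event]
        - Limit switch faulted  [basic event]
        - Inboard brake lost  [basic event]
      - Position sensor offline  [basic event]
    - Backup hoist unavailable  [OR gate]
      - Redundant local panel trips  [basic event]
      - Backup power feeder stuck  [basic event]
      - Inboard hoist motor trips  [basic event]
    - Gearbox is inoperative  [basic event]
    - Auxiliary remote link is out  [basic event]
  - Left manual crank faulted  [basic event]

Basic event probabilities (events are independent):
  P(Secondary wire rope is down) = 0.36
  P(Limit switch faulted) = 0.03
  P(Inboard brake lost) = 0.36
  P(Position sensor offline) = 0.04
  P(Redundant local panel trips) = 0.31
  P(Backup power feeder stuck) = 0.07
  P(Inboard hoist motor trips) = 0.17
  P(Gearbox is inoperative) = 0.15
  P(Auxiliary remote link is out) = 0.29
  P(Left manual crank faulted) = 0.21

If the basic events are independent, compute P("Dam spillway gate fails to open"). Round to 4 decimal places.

P(Remote branch unavailable) [OR] = 1 − (1−0.36) × (1−0.03) × (1−0.36) = 0.602688
P(Local branch lost) [AND] = 0.602688 × 0.04 = 0.024108
P(Backup hoist unavailable) [OR] = 1 − (1−0.31) × (1−0.07) × (1−0.17) = 0.467389
P(Power feed down) [OR] = 1 − (1−0.024108) × (1−0.467389) × (1−0.15) × (1−0.29) = 0.686318
P(Dam spillway gate fails to open) [AND] = 0.686318 × 0.21 = 0.144127
Rounded to 4 decimal places: P(Dam spillway gate fails to open) ≈ 0.1441.

0.1441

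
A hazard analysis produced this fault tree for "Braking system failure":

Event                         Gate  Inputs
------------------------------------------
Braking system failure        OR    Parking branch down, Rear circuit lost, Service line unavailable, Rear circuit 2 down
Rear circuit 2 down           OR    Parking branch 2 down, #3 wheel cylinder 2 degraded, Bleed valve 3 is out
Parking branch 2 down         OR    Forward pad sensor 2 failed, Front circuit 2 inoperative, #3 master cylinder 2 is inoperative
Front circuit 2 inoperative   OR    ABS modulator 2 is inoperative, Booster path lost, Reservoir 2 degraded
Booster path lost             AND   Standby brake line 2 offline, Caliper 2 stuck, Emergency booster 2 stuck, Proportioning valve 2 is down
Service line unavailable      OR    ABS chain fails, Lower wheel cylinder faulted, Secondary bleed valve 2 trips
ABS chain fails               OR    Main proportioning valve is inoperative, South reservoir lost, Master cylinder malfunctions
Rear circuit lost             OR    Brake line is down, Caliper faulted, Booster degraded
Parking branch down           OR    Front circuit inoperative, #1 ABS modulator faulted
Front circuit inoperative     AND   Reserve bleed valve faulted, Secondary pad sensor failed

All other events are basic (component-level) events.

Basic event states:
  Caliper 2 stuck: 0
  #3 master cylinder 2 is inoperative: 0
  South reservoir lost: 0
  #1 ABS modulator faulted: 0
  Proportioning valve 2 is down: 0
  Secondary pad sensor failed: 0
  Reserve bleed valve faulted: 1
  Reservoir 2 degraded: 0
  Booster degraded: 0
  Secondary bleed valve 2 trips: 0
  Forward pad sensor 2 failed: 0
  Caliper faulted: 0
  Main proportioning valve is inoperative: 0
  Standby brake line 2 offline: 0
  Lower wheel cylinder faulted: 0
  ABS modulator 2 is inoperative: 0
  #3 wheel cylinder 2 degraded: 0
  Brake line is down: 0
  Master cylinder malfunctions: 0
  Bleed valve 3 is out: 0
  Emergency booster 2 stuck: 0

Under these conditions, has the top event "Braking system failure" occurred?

Front circuit inoperative [AND]: Reserve bleed valve faulted=occurs, Secondary pad sensor failed=not → not all inputs occur → does not occur.
Parking branch down [OR]: Front circuit inoperative=not, #1 ABS modulator faulted=not → no input occurs → does not occur.
Rear circuit lost [OR]: Brake line is down=not, Caliper faulted=not, Booster degraded=not → no input occurs → does not occur.
ABS chain fails [OR]: Main proportioning valve is inoperative=not, South reservoir lost=not, Master cylinder malfunctions=not → no input occurs → does not occur.
Service line unavailable [OR]: ABS chain fails=not, Lower wheel cylinder faulted=not, Secondary bleed valve 2 trips=not → no input occurs → does not occur.
Booster path lost [AND]: Standby brake line 2 offline=not, Caliper 2 stuck=not, Emergency booster 2 stuck=not, Proportioning valve 2 is down=not → not all inputs occur → does not occur.
Front circuit 2 inoperative [OR]: ABS modulator 2 is inoperative=not, Booster path lost=not, Reservoir 2 degraded=not → no input occurs → does not occur.
Parking branch 2 down [OR]: Forward pad sensor 2 failed=not, Front circuit 2 inoperative=not, #3 master cylinder 2 is inoperative=not → no input occurs → does not occur.
Rear circuit 2 down [OR]: Parking branch 2 down=not, #3 wheel cylinder 2 degraded=not, Bleed valve 3 is out=not → no input occurs → does not occur.
Braking system failure [OR]: Parking branch down=not, Rear circuit lost=not, Service line unavailable=not, Rear circuit 2 down=not → no input occurs → does not occur.

No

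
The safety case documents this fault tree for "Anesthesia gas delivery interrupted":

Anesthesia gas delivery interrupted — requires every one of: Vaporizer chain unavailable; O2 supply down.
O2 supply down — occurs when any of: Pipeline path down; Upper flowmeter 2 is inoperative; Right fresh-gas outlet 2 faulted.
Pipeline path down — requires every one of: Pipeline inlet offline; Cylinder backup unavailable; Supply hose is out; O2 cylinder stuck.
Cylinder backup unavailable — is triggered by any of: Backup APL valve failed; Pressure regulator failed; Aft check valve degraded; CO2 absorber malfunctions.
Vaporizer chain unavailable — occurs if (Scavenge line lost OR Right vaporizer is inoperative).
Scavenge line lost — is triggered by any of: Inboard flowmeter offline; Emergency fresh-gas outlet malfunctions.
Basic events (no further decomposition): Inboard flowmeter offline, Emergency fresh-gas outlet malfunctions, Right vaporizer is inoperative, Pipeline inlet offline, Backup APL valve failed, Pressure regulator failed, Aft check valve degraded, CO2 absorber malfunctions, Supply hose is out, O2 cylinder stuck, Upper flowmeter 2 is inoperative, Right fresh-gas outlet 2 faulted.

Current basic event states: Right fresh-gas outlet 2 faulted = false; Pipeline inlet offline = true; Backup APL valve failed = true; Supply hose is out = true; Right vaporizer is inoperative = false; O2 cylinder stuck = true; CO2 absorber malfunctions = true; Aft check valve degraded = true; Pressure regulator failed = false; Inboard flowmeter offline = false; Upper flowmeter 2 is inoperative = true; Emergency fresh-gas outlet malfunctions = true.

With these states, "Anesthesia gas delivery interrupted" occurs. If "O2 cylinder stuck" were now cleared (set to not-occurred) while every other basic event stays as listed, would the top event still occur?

Counterfactual: set "O2 cylinder stuck" to not occurred.
Scavenge line lost [OR]: Inboard flowmeter offline=not, Emergency fresh-gas outlet malfunctions=occurs → at least one input occurs → occurs.
Vaporizer chain unavailable [OR]: Scavenge line lost=occurs, Right vaporizer is inoperative=not → at least one input occurs → occurs.
Cylinder backup unavailable [OR]: Backup APL valve failed=occurs, Pressure regulator failed=not, Aft check valve degraded=occurs, CO2 absorber malfunctions=occurs → at least one input occurs → occurs.
Pipeline path down [AND]: Pipeline inlet offline=occurs, Cylinder backup unavailable=occurs, Supply hose is out=occurs, O2 cylinder stuck=not → not all inputs occur → does not occur.
O2 supply down [OR]: Pipeline path down=not, Upper flowmeter 2 is inoperative=occurs, Right fresh-gas outlet 2 faulted=not → at least one input occurs → occurs.
Anesthesia gas delivery interrupted [AND]: Vaporizer chain unavailable=occurs, O2 supply down=occurs → all inputs occur → occurs.

Yes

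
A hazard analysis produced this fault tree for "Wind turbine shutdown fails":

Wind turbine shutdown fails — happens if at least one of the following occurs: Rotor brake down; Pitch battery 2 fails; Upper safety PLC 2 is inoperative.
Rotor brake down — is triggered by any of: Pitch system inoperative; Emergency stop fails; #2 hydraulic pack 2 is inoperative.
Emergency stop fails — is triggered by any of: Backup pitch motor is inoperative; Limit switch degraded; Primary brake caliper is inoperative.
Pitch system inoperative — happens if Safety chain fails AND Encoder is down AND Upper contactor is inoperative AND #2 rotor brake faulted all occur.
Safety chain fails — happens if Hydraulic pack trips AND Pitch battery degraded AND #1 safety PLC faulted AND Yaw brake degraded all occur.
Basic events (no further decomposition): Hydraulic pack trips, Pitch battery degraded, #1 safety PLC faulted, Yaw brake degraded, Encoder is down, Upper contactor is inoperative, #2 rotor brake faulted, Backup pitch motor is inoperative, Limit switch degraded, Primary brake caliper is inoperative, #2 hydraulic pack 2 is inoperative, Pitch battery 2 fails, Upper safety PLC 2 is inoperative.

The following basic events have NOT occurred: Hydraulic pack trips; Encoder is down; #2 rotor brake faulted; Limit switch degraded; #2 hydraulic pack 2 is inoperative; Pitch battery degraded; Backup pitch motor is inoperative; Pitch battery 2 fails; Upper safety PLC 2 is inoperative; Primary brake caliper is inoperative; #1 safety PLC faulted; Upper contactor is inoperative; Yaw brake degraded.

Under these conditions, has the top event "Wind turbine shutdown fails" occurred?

No

Safety chain fails [AND]: Hydraulic pack trips=not, Pitch battery degraded=not, #1 safety PLC faulted=not, Yaw brake degraded=not → not all inputs occur → does not occur.
Pitch system inoperative [AND]: Safety chain fails=not, Encoder is down=not, Upper contactor is inoperative=not, #2 rotor brake faulted=not → not all inputs occur → does not occur.
Emergency stop fails [OR]: Backup pitch motor is inoperative=not, Limit switch degraded=not, Primary brake caliper is inoperative=not → no input occurs → does not occur.
Rotor brake down [OR]: Pitch system inoperative=not, Emergency stop fails=not, #2 hydraulic pack 2 is inoperative=not → no input occurs → does not occur.
Wind turbine shutdown fails [OR]: Rotor brake down=not, Pitch battery 2 fails=not, Upper safety PLC 2 is inoperative=not → no input occurs → does not occur.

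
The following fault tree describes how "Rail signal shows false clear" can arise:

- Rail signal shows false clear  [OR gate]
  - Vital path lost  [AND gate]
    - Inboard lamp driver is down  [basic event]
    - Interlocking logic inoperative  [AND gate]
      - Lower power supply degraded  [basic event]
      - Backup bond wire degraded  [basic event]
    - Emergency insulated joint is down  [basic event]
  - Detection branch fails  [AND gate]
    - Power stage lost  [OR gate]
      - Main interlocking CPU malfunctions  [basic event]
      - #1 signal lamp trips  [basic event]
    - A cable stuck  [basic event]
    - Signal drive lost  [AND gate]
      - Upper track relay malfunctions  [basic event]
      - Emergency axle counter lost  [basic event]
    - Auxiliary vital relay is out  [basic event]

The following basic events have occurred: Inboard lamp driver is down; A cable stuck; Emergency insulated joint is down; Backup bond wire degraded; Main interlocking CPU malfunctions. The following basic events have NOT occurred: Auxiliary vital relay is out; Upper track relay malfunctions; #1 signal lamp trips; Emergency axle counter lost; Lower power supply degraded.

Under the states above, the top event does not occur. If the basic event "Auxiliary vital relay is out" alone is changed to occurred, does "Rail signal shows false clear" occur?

Counterfactual: set "Auxiliary vital relay is out" to occurred.
Interlocking logic inoperative [AND]: Lower power supply degraded=not, Backup bond wire degraded=occurs → not all inputs occur → does not occur.
Vital path lost [AND]: Inboard lamp driver is down=occurs, Interlocking logic inoperative=not, Emergency insulated joint is down=occurs → not all inputs occur → does not occur.
Power stage lost [OR]: Main interlocking CPU malfunctions=occurs, #1 signal lamp trips=not → at least one input occurs → occurs.
Signal drive lost [AND]: Upper track relay malfunctions=not, Emergency axle counter lost=not → not all inputs occur → does not occur.
Detection branch fails [AND]: Power stage lost=occurs, A cable stuck=occurs, Signal drive lost=not, Auxiliary vital relay is out=occurs → not all inputs occur → does not occur.
Rail signal shows false clear [OR]: Vital path lost=not, Detection branch fails=not → no input occurs → does not occur.

No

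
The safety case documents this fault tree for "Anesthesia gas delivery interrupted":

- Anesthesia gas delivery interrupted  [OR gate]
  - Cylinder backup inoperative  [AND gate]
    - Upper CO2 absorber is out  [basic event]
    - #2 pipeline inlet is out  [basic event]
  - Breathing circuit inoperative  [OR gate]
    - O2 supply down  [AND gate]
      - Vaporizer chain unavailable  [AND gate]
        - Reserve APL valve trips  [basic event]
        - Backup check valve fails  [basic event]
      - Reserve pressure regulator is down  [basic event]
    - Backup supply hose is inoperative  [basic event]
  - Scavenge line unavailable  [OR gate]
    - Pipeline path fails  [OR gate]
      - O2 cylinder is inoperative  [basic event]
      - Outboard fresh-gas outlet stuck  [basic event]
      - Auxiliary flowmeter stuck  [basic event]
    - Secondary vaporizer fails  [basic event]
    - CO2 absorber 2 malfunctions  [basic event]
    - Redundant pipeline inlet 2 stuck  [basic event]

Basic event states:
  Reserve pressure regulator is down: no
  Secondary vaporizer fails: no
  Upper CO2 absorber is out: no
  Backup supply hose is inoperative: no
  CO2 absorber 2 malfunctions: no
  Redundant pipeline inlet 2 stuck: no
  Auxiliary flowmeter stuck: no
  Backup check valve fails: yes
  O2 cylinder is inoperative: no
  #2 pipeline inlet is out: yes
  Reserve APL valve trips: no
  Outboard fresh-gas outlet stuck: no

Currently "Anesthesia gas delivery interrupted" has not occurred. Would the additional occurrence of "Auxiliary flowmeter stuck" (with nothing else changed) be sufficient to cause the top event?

Counterfactual: set "Auxiliary flowmeter stuck" to occurred.
Cylinder backup inoperative [AND]: Upper CO2 absorber is out=not, #2 pipeline inlet is out=occurs → not all inputs occur → does not occur.
Vaporizer chain unavailable [AND]: Reserve APL valve trips=not, Backup check valve fails=occurs → not all inputs occur → does not occur.
O2 supply down [AND]: Vaporizer chain unavailable=not, Reserve pressure regulator is down=not → not all inputs occur → does not occur.
Breathing circuit inoperative [OR]: O2 supply down=not, Backup supply hose is inoperative=not → no input occurs → does not occur.
Pipeline path fails [OR]: O2 cylinder is inoperative=not, Outboard fresh-gas outlet stuck=not, Auxiliary flowmeter stuck=occurs → at least one input occurs → occurs.
Scavenge line unavailable [OR]: Pipeline path fails=occurs, Secondary vaporizer fails=not, CO2 absorber 2 malfunctions=not, Redundant pipeline inlet 2 stuck=not → at least one input occurs → occurs.
Anesthesia gas delivery interrupted [OR]: Cylinder backup inoperative=not, Breathing circuit inoperative=not, Scavenge line unavailable=occurs → at least one input occurs → occurs.

Yes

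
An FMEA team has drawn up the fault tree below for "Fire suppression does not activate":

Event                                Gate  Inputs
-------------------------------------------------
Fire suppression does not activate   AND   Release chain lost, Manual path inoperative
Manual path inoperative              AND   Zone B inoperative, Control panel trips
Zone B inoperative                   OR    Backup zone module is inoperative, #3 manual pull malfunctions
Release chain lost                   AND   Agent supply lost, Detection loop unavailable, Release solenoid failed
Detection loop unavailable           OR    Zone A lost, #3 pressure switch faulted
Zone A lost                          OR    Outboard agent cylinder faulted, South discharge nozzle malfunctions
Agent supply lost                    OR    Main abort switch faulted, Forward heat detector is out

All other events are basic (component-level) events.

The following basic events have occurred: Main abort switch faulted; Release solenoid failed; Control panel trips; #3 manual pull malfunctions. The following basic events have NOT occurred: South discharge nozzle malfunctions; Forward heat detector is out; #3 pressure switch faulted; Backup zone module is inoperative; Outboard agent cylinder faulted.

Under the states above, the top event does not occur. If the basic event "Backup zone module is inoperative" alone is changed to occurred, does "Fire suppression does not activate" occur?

No

Counterfactual: set "Backup zone module is inoperative" to occurred.
Agent supply lost [OR]: Main abort switch faulted=occurs, Forward heat detector is out=not → at least one input occurs → occurs.
Zone A lost [OR]: Outboard agent cylinder faulted=not, South discharge nozzle malfunctions=not → no input occurs → does not occur.
Detection loop unavailable [OR]: Zone A lost=not, #3 pressure switch faulted=not → no input occurs → does not occur.
Release chain lost [AND]: Agent supply lost=occurs, Detection loop unavailable=not, Release solenoid failed=occurs → not all inputs occur → does not occur.
Zone B inoperative [OR]: Backup zone module is inoperative=occurs, #3 manual pull malfunctions=occurs → at least one input occurs → occurs.
Manual path inoperative [AND]: Zone B inoperative=occurs, Control panel trips=occurs → all inputs occur → occurs.
Fire suppression does not activate [AND]: Release chain lost=not, Manual path inoperative=occurs → not all inputs occur → does not occur.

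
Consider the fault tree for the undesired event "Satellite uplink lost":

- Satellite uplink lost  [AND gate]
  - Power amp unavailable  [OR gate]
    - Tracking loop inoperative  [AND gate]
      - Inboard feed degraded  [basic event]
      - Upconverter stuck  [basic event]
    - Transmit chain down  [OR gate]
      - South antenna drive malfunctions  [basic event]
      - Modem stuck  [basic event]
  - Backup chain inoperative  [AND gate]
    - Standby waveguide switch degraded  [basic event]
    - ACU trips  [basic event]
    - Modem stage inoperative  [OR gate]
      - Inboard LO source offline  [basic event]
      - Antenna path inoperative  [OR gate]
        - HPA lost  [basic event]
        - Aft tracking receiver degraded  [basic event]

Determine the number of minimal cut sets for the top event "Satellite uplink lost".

Tracking loop inoperative [AND]: one cut set from each child combined → 1 × 1 = 1 cut set(s).
Transmit chain down [OR]: union of children's cut sets → 2 cut set(s).
Power amp unavailable [OR]: union of children's cut sets → 3 cut set(s).
Antenna path inoperative [OR]: union of children's cut sets → 2 cut set(s).
Modem stage inoperative [OR]: union of children's cut sets → 3 cut set(s).
Backup chain inoperative [AND]: one cut set from each child combined → 1 × 1 × 3 = 3 cut set(s).
Satellite uplink lost [AND]: one cut set from each child combined → 3 × 3 = 9 cut set(s).
Minimal cut sets: {ACU trips, Inboard LO source offline, Inboard feed degraded, Standby waveguide switch degraded, Upconverter stuck}; {ACU trips, HPA lost, Inboard feed degraded, Standby waveguide switch degraded, Upconverter stuck}; {ACU trips, Aft tracking receiver degraded, Inboard feed degraded, Standby waveguide switch degraded, Upconverter stuck}; {ACU trips, Inboard LO source offline, South antenna drive malfunctions, Standby waveguide switch degraded}; {ACU trips, HPA lost, South antenna drive malfunctions, Standby waveguide switch degraded}; {ACU trips, Aft tracking receiver degraded, South antenna drive malfunctions, Standby waveguide switch degraded}; {ACU trips, Inboard LO source offline, Modem stuck, Standby waveguide switch degraded}; {ACU trips, HPA lost, Modem stuck, Standby waveguide switch degraded}; {ACU trips, Aft tracking receiver degraded, Modem stuck, Standby waveguide switch degraded}.

9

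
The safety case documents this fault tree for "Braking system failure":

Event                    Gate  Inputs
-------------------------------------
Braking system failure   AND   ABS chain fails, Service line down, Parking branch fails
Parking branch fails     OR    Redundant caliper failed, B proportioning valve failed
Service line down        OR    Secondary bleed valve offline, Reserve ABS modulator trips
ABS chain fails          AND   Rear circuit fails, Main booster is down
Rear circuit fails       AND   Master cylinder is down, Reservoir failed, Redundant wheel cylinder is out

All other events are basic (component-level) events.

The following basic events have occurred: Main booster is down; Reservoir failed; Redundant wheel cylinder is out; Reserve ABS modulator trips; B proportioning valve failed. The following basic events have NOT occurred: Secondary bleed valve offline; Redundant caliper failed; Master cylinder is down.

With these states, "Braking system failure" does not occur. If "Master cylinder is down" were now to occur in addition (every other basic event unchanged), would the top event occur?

Yes

Counterfactual: set "Master cylinder is down" to occurred.
Rear circuit fails [AND]: Master cylinder is down=occurs, Reservoir failed=occurs, Redundant wheel cylinder is out=occurs → all inputs occur → occurs.
ABS chain fails [AND]: Rear circuit fails=occurs, Main booster is down=occurs → all inputs occur → occurs.
Service line down [OR]: Secondary bleed valve offline=not, Reserve ABS modulator trips=occurs → at least one input occurs → occurs.
Parking branch fails [OR]: Redundant caliper failed=not, B proportioning valve failed=occurs → at least one input occurs → occurs.
Braking system failure [AND]: ABS chain fails=occurs, Service line down=occurs, Parking branch fails=occurs → all inputs occur → occurs.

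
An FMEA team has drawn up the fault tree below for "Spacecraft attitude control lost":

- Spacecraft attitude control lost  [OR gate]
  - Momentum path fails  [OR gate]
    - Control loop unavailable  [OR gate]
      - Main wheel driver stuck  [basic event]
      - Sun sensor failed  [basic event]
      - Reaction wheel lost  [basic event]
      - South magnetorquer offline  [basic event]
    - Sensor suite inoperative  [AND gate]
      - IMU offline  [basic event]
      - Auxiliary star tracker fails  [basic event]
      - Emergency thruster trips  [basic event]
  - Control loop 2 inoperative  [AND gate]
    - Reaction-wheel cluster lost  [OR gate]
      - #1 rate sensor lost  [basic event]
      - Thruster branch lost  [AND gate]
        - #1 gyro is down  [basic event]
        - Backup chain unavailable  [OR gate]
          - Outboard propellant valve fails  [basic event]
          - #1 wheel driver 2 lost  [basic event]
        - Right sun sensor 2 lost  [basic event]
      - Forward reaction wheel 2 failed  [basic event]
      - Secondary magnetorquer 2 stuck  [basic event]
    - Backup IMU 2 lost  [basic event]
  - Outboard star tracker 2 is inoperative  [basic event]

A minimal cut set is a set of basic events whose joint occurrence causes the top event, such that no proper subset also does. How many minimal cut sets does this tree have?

Control loop unavailable [OR]: union of children's cut sets → 4 cut set(s).
Sensor suite inoperative [AND]: one cut set from each child combined → 1 × 1 × 1 = 1 cut set(s).
Momentum path fails [OR]: union of children's cut sets → 5 cut set(s).
Backup chain unavailable [OR]: union of children's cut sets → 2 cut set(s).
Thruster branch lost [AND]: one cut set from each child combined → 1 × 2 × 1 = 2 cut set(s).
Reaction-wheel cluster lost [OR]: union of children's cut sets → 5 cut set(s).
Control loop 2 inoperative [AND]: one cut set from each child combined → 5 × 1 = 5 cut set(s).
Spacecraft attitude control lost [OR]: union of children's cut sets → 11 cut set(s).

11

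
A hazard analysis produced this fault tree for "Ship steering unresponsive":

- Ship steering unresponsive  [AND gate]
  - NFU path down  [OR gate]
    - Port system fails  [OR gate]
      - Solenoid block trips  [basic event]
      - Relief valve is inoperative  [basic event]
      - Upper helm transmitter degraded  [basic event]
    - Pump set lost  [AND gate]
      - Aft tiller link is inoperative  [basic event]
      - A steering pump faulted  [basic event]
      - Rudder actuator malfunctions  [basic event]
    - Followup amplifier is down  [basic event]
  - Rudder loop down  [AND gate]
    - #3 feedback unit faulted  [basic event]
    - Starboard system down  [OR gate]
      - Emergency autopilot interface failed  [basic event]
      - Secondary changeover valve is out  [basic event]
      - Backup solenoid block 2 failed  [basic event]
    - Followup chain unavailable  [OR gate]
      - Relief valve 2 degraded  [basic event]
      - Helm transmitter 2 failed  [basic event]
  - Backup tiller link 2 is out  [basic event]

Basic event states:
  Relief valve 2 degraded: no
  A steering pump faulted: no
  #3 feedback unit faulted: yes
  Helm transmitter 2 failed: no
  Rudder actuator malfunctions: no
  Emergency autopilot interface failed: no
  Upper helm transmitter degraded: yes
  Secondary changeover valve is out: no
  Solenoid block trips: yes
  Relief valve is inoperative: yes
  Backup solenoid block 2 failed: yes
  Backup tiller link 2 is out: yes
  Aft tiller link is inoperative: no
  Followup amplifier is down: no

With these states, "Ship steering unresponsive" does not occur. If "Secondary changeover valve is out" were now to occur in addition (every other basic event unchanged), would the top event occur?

Counterfactual: set "Secondary changeover valve is out" to occurred.
Port system fails [OR]: Solenoid block trips=occurs, Relief valve is inoperative=occurs, Upper helm transmitter degraded=occurs → at least one input occurs → occurs.
Pump set lost [AND]: Aft tiller link is inoperative=not, A steering pump faulted=not, Rudder actuator malfunctions=not → not all inputs occur → does not occur.
NFU path down [OR]: Port system fails=occurs, Pump set lost=not, Followup amplifier is down=not → at least one input occurs → occurs.
Starboard system down [OR]: Emergency autopilot interface failed=not, Secondary changeover valve is out=occurs, Backup solenoid block 2 failed=occurs → at least one input occurs → occurs.
Followup chain unavailable [OR]: Relief valve 2 degraded=not, Helm transmitter 2 failed=not → no input occurs → does not occur.
Rudder loop down [AND]: #3 feedback unit faulted=occurs, Starboard system down=occurs, Followup chain unavailable=not → not all inputs occur → does not occur.
Ship steering unresponsive [AND]: NFU path down=occurs, Rudder loop down=not, Backup tiller link 2 is out=occurs → not all inputs occur → does not occur.

No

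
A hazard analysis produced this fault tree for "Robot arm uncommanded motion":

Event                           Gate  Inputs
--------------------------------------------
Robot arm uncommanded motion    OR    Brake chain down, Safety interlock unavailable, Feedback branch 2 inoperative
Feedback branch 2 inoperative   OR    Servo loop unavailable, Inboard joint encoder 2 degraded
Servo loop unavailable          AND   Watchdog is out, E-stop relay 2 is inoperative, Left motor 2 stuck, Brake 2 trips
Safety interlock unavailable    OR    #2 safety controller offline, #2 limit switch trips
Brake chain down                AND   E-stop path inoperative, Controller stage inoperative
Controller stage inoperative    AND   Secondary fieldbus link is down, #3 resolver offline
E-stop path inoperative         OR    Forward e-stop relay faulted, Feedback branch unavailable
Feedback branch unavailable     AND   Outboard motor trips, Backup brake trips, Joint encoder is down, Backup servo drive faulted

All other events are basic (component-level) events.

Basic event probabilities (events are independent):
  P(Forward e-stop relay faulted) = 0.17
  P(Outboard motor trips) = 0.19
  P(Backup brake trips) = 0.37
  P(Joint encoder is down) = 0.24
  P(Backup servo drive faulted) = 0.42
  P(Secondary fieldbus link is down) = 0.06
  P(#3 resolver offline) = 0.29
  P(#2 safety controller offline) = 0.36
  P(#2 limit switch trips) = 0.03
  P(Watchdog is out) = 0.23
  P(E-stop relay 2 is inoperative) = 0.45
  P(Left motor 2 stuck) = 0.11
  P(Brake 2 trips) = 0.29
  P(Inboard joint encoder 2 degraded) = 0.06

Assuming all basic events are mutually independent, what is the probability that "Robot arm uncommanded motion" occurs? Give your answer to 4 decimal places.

0.4202

P(Feedback branch unavailable) [AND] = 0.19 × 0.37 × 0.24 × 0.42 = 0.007086
P(E-stop path inoperative) [OR] = 1 − (1−0.17) × (1−0.007086) = 0.175881
P(Controller stage inoperative) [AND] = 0.06 × 0.29 = 0.017400
P(Brake chain down) [AND] = 0.175881 × 0.017400 = 0.003060
P(Safety interlock unavailable) [OR] = 1 − (1−0.36) × (1−0.03) = 0.379200
P(Servo loop unavailable) [AND] = 0.23 × 0.45 × 0.11 × 0.29 = 0.003302
P(Feedback branch 2 inoperative) [OR] = 1 − (1−0.003302) × (1−0.06) = 0.063104
P(Robot arm uncommanded motion) [OR] = 1 − (1−0.003060) × (1−0.379200) × (1−0.063104) = 0.420155
Rounded to 4 decimal places: P(Robot arm uncommanded motion) ≈ 0.4202.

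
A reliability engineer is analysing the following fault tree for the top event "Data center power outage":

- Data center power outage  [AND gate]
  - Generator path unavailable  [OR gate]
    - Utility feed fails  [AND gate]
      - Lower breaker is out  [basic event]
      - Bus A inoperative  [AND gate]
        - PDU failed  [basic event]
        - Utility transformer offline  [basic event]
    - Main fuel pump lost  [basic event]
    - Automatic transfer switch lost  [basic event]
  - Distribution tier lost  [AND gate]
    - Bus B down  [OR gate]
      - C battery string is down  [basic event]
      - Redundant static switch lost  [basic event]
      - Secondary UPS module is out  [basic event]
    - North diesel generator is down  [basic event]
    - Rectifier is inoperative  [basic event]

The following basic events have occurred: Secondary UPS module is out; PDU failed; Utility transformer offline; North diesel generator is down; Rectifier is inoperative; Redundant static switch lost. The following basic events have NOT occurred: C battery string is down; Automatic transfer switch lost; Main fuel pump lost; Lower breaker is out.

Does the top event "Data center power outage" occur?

Bus A inoperative [AND]: PDU failed=occurs, Utility transformer offline=occurs → all inputs occur → occurs.
Utility feed fails [AND]: Lower breaker is out=not, Bus A inoperative=occurs → not all inputs occur → does not occur.
Generator path unavailable [OR]: Utility feed fails=not, Main fuel pump lost=not, Automatic transfer switch lost=not → no input occurs → does not occur.
Bus B down [OR]: C battery string is down=not, Redundant static switch lost=occurs, Secondary UPS module is out=occurs → at least one input occurs → occurs.
Distribution tier lost [AND]: Bus B down=occurs, North diesel generator is down=occurs, Rectifier is inoperative=occurs → all inputs occur → occurs.
Data center power outage [AND]: Generator path unavailable=not, Distribution tier lost=occurs → not all inputs occur → does not occur.

No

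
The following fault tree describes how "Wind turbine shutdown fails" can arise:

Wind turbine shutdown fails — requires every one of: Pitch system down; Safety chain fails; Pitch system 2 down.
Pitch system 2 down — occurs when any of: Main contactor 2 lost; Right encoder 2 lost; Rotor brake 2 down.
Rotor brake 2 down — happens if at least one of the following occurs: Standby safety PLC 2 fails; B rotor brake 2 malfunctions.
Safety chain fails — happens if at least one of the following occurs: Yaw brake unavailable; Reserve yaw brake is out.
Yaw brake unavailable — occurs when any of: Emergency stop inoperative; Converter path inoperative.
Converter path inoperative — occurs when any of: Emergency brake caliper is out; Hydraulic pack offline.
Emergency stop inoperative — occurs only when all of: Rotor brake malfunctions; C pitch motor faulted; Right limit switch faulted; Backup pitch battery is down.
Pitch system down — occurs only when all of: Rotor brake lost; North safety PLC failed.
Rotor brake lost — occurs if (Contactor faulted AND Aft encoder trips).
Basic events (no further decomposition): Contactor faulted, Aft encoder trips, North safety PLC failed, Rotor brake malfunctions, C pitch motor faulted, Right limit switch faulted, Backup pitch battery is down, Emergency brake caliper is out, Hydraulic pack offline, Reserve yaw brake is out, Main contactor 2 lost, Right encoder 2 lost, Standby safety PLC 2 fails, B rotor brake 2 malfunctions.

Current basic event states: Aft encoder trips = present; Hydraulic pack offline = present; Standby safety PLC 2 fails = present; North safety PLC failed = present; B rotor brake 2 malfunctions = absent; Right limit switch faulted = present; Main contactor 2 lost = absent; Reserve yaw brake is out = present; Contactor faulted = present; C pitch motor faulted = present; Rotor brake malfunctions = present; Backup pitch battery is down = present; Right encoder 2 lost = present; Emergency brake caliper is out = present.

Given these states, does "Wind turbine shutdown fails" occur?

Rotor brake lost [AND]: Contactor faulted=occurs, Aft encoder trips=occurs → all inputs occur → occurs.
Pitch system down [AND]: Rotor brake lost=occurs, North safety PLC failed=occurs → all inputs occur → occurs.
Emergency stop inoperative [AND]: Rotor brake malfunctions=occurs, C pitch motor faulted=occurs, Right limit switch faulted=occurs, Backup pitch battery is down=occurs → all inputs occur → occurs.
Converter path inoperative [OR]: Emergency brake caliper is out=occurs, Hydraulic pack offline=occurs → at least one input occurs → occurs.
Yaw brake unavailable [OR]: Emergency stop inoperative=occurs, Converter path inoperative=occurs → at least one input occurs → occurs.
Safety chain fails [OR]: Yaw brake unavailable=occurs, Reserve yaw brake is out=occurs → at least one input occurs → occurs.
Rotor brake 2 down [OR]: Standby safety PLC 2 fails=occurs, B rotor brake 2 malfunctions=not → at least one input occurs → occurs.
Pitch system 2 down [OR]: Main contactor 2 lost=not, Right encoder 2 lost=occurs, Rotor brake 2 down=occurs → at least one input occurs → occurs.
Wind turbine shutdown fails [AND]: Pitch system down=occurs, Safety chain fails=occurs, Pitch system 2 down=occurs → all inputs occur → occurs.

Yes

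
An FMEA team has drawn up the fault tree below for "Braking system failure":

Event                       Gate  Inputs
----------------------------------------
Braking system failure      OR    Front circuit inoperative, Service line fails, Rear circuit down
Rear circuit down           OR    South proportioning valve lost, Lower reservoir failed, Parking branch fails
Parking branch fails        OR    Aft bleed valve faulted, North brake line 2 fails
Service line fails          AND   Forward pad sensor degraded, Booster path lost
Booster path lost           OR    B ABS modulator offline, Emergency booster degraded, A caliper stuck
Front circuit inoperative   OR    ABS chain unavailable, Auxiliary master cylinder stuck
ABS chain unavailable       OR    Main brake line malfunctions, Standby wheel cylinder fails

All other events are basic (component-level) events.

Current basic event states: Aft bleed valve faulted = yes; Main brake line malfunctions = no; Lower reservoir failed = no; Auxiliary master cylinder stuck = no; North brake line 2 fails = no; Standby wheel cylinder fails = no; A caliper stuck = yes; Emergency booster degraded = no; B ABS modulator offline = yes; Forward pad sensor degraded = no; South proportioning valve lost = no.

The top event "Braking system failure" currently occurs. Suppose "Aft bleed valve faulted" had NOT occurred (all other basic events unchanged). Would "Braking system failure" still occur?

Counterfactual: set "Aft bleed valve faulted" to not occurred.
ABS chain unavailable [OR]: Main brake line malfunctions=not, Standby wheel cylinder fails=not → no input occurs → does not occur.
Front circuit inoperative [OR]: ABS chain unavailable=not, Auxiliary master cylinder stuck=not → no input occurs → does not occur.
Booster path lost [OR]: B ABS modulator offline=occurs, Emergency booster degraded=not, A caliper stuck=occurs → at least one input occurs → occurs.
Service line fails [AND]: Forward pad sensor degraded=not, Booster path lost=occurs → not all inputs occur → does not occur.
Parking branch fails [OR]: Aft bleed valve faulted=not, North brake line 2 fails=not → no input occurs → does not occur.
Rear circuit down [OR]: South proportioning valve lost=not, Lower reservoir failed=not, Parking branch fails=not → no input occurs → does not occur.
Braking system failure [OR]: Front circuit inoperative=not, Service line fails=not, Rear circuit down=not → no input occurs → does not occur.

No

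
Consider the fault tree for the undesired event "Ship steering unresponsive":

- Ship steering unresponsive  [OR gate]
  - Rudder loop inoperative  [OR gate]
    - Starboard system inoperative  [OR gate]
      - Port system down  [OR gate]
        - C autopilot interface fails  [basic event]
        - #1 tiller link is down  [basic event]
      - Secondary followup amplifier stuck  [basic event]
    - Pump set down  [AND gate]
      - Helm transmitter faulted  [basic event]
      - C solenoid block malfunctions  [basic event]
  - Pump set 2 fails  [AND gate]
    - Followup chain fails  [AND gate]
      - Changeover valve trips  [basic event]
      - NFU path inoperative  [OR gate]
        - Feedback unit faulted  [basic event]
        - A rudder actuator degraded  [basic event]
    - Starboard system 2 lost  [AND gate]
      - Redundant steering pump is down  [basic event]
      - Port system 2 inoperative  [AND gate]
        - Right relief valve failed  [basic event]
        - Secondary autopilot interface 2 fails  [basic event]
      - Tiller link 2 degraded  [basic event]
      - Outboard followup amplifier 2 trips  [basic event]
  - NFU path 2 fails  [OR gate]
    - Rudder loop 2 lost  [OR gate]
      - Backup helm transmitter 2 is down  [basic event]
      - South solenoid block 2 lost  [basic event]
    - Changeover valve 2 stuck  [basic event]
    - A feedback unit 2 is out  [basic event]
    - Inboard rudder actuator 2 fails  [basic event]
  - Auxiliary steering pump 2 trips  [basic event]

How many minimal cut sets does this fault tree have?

12

Port system down [OR]: union of children's cut sets → 2 cut set(s).
Starboard system inoperative [OR]: union of children's cut sets → 3 cut set(s).
Pump set down [AND]: one cut set from each child combined → 1 × 1 = 1 cut set(s).
Rudder loop inoperative [OR]: union of children's cut sets → 4 cut set(s).
NFU path inoperative [OR]: union of children's cut sets → 2 cut set(s).
Followup chain fails [AND]: one cut set from each child combined → 1 × 2 = 2 cut set(s).
Port system 2 inoperative [AND]: one cut set from each child combined → 1 × 1 = 1 cut set(s).
Starboard system 2 lost [AND]: one cut set from each child combined → 1 × 1 × 1 × 1 = 1 cut set(s).
Pump set 2 fails [AND]: one cut set from each child combined → 2 × 1 = 2 cut set(s).
Rudder loop 2 lost [OR]: union of children's cut sets → 2 cut set(s).
NFU path 2 fails [OR]: union of children's cut sets → 5 cut set(s).
Ship steering unresponsive [OR]: union of children's cut sets → 12 cut set(s).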